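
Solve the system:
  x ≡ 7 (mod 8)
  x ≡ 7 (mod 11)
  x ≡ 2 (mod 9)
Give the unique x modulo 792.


Moduli 8, 11, 9 are pairwise coprime; by CRT there is a unique solution modulo M = 8 · 11 · 9 = 792.
Solve pairwise, accumulating the modulus:
  Start with x ≡ 7 (mod 8).
  Combine with x ≡ 7 (mod 11): since gcd(8, 11) = 1, we get a unique residue mod 88.
    Write x = 7 + 8·t and substitute into x ≡ 7 (mod 11): 8·t ≡ 7 − 7 = 0 (mod 11).
    The inverse of 8 mod 11 is 7 (since 8·7 = 56 = 5·11 + 1), so t ≡ 7·0 = 0 ≡ 0 (mod 11).
    Then x = 7 + 8·0 = 7, valid modulo lcm(8, 11) = 88: x ≡ 7 (mod 88).
  Combine with x ≡ 2 (mod 9): since gcd(88, 9) = 1, we get a unique residue mod 792.
    Write x = 7 + 88·t and substitute into x ≡ 2 (mod 9): 88·t ≡ 2 − 7 = -5 (mod 9).
    Reduce coefficients mod 9: 7·t ≡ 4 (mod 9).
    The inverse of 7 mod 9 is 4 (since 7·4 = 28 = 3·9 + 1), so t ≡ 4·4 = 16 ≡ 7 (mod 9).
    Then x = 7 + 88·7 = 623, valid modulo lcm(88, 9) = 792: x ≡ 623 (mod 792).
Verify: 623 mod 8 = 7 ✓, 623 mod 11 = 7 ✓, 623 mod 9 = 2 ✓.

x ≡ 623 (mod 792).


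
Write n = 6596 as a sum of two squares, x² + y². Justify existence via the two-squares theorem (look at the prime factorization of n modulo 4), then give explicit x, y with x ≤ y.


Step 1: Factor n = 6596 = 2^2 · 17 · 97.
Step 2: Check the mod-4 condition on each prime factor: 2 = 2 (special); 17 ≡ 1 (mod 4), exponent 1; 97 ≡ 1 (mod 4), exponent 1.
All primes ≡ 3 (mod 4) appear to even exponent (or don't appear), so by the two-squares theorem n IS expressible as a sum of two squares.
Step 3: Build a representation. Group n = k² · m with k = 2 and m = 17 · 97 = 1649 (a product of primes ≡ 1 (mod 4)); a representation of m scales to one of n via (k·x)² + (k·y)² = k²(x² + y²). Each prime p ≡ 1 (mod 4) is itself a sum of two squares; find a² by testing p − a² for a perfect square:
  17: 17 − 1² = 16 = 4² ⇒ 17 = 1² + 4².
  97: 97 − 1² = 96, 97 − 2² = 93, 97 − 3² = 88, 97 − 4² = 81 = 9² ⇒ 97 = 4² + 9².
  Combine using the Brahmagupta–Fibonacci identity (a² + b²)(c² + d²) = (ac − bd)² + (ad + bc)² = (ac + bd)² + (ad − bc)²:
  17 · 97 = 1649: from (1² + 4²)(4² + 9²), take (1·4 − 4·9, 1·9 + 4·4) = (4 − 36, 9 + 16) = (-32, 25); dropping signs (only squares matter) gives (32, 25); check 32² + 25² = 1024 + 625 = 1649 ✓.
  Scale by k = 2: (2·32, 2·25) = (64, 50).
Step 4: Order so x ≤ y and verify: 50² + 64² = 2500 + 4096 = 6596 = n. ✓

n = 6596 = 50² + 64² (one valid representation with x ≤ y).


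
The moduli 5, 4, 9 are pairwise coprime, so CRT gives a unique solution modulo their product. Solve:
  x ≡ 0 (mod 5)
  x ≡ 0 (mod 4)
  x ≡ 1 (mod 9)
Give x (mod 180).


Moduli 5, 4, 9 are pairwise coprime; by CRT there is a unique solution modulo M = 5 · 4 · 9 = 180.
Solve pairwise, accumulating the modulus:
  Start with x ≡ 0 (mod 5).
  Combine with x ≡ 0 (mod 4): since gcd(5, 4) = 1, we get a unique residue mod 20.
    Write x = 0 + 5·t and substitute into x ≡ 0 (mod 4): 5·t ≡ 0 − 0 = 0 (mod 4).
    Reduce coefficients mod 4: 1·t ≡ 0 (mod 4).
    So t ≡ 0 (mod 4).
    Then x = 0 + 5·0 = 0, valid modulo lcm(5, 4) = 20: x ≡ 0 (mod 20).
  Combine with x ≡ 1 (mod 9): since gcd(20, 9) = 1, we get a unique residue mod 180.
    Write x = 0 + 20·t and substitute into x ≡ 1 (mod 9): 20·t ≡ 1 − 0 = 1 (mod 9).
    Reduce coefficients mod 9: 2·t ≡ 1 (mod 9).
    The inverse of 2 mod 9 is 5 (since 2·5 = 10 = 1·9 + 1), so t ≡ 5·1 = 5 ≡ 5 (mod 9).
    Then x = 0 + 20·5 = 100, valid modulo lcm(20, 9) = 180: x ≡ 100 (mod 180).
Verify: 100 mod 5 = 0 ✓, 100 mod 4 = 0 ✓, 100 mod 9 = 1 ✓.

x ≡ 100 (mod 180).


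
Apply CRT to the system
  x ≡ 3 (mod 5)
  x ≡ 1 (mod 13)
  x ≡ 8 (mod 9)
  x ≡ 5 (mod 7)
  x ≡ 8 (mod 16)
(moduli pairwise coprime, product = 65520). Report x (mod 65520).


Product of moduli M = 5 · 13 · 9 · 7 · 16 = 65520.
Merge one congruence at a time:
  Start: x ≡ 3 (mod 5).
  Combine with x ≡ 1 (mod 13); new modulus lcm = 65.
    Write x = 3 + 5·t and substitute into x ≡ 1 (mod 13): 5·t ≡ 1 − 3 = -2 (mod 13).
    Reduce coefficients mod 13: 5·t ≡ 11 (mod 13).
    The inverse of 5 mod 13 is 8 (since 5·8 = 40 = 3·13 + 1), so t ≡ 8·11 = 88 ≡ 10 (mod 13).
    Then x = 3 + 5·10 = 53, valid modulo lcm(5, 13) = 65: x ≡ 53 (mod 65).
  Combine with x ≡ 8 (mod 9); new modulus lcm = 585.
    Write x = 53 + 65·t and substitute into x ≡ 8 (mod 9): 65·t ≡ 8 − 53 = -45 (mod 9).
    Reduce coefficients mod 9: 2·t ≡ 0 (mod 9).
    The inverse of 2 mod 9 is 5 (since 2·5 = 10 = 1·9 + 1), so t ≡ 5·0 = 0 ≡ 0 (mod 9).
    Then x = 53 + 65·0 = 53, valid modulo lcm(65, 9) = 585: x ≡ 53 (mod 585).
  Combine with x ≡ 5 (mod 7); new modulus lcm = 4095.
    Write x = 53 + 585·t and substitute into x ≡ 5 (mod 7): 585·t ≡ 5 − 53 = -48 (mod 7).
    Reduce coefficients mod 7: 4·t ≡ 1 (mod 7).
    The inverse of 4 mod 7 is 2 (since 4·2 = 8 = 1·7 + 1), so t ≡ 2·1 = 2 ≡ 2 (mod 7).
    Then x = 53 + 585·2 = 1223, valid modulo lcm(585, 7) = 4095: x ≡ 1223 (mod 4095).
  Combine with x ≡ 8 (mod 16); new modulus lcm = 65520.
    Write x = 1223 + 4095·t and substitute into x ≡ 8 (mod 16): 4095·t ≡ 8 − 1223 = -1215 (mod 16).
    Reduce coefficients mod 16: 15·t ≡ 1 (mod 16).
    The inverse of 15 mod 16 is 15 (since 15·15 = 225 = 14·16 + 1), so t ≡ 15·1 = 15 ≡ 15 (mod 16).
    Then x = 1223 + 4095·15 = 62648, valid modulo lcm(4095, 16) = 65520: x ≡ 62648 (mod 65520).
Verify against each original: 62648 mod 5 = 3, 62648 mod 13 = 1, 62648 mod 9 = 8, 62648 mod 7 = 5, 62648 mod 16 = 8.

x ≡ 62648 (mod 65520).


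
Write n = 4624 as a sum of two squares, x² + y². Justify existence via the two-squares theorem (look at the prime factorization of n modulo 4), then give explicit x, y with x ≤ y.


Step 1: Factor n = 4624 = 2^4 · 17^2.
Step 2: Check the mod-4 condition on each prime factor: 2 = 2 (special); 17 ≡ 1 (mod 4), exponent 2.
All primes ≡ 3 (mod 4) appear to even exponent (or don't appear), so by the two-squares theorem n IS expressible as a sum of two squares.
Step 3: Build a representation. Group n = k² · m with k = 4 and m = 17 · 17 = 289 (a product of primes ≡ 1 (mod 4)); a representation of m scales to one of n via (k·x)² + (k·y)² = k²(x² + y²). Each prime p ≡ 1 (mod 4) is itself a sum of two squares; find a² by testing p − a² for a perfect square:
  17: 17 − 1² = 16 = 4² ⇒ 17 = 1² + 4².
  Combine using the Brahmagupta–Fibonacci identity (a² + b²)(c² + d²) = (ac − bd)² + (ad + bc)² = (ac + bd)² + (ad − bc)²:
  17 · 17 = 289: from (1² + 4²)(1² + 4²), take (1·1 − 4·4, 1·4 + 4·1) = (1 − 16, 4 + 4) = (-15, 8); dropping signs (only squares matter) gives (15, 8); check 15² + 8² = 225 + 64 = 289 ✓.
  Scale by k = 4: (4·15, 4·8) = (60, 32).
Step 4: Order so x ≤ y and verify: 32² + 60² = 1024 + 3600 = 4624 = n. ✓

n = 4624 = 32² + 60² (one valid representation with x ≤ y).


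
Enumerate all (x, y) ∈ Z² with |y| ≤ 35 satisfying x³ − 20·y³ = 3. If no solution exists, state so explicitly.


The equation is x³ - 20y³ = 3. For fixed y, x³ = 20·y³ + 3, so a solution requires the RHS to be a perfect cube.
Strategy: iterate y from -35 to 35, compute RHS = 20·y³ + 3, and check whether it is a (positive or negative) perfect cube.
Check small values of y:
  y = 0: RHS = 3 is not a perfect cube.
  y = 1: RHS = 23 is not a perfect cube.
  y = -1: RHS = -17 is not a perfect cube.
  y = 2: RHS = 163 is not a perfect cube.
  y = -2: RHS = -157 is not a perfect cube.
  y = 3: RHS = 543 is not a perfect cube.
  y = -3: RHS = -537 is not a perfect cube.
Continuing the search up to |y| = 35 finds no solutions either.
No (x, y) in the scanned range satisfies the equation.

No integer solutions with |y| ≤ 35.


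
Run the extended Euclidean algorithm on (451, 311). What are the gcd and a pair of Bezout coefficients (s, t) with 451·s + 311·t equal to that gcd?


Euclidean algorithm on (451, 311) — divide until remainder is 0:
  451 = 1 · 311 + 140
  311 = 2 · 140 + 31
  140 = 4 · 31 + 16
  31 = 1 · 16 + 15
  16 = 1 · 15 + 1
  15 = 15 · 1 + 0
gcd(451, 311) = 1.
Track Bezout coefficients alongside the remainders: start with r₀ = 451 = a·1 + b·0 (s = 1, t = 0) and r₁ = 311 = a·0 + b·1 (s = 0, t = 1); each new remainder r_{k+1} = r_{k-1} − q_k·r_k inherits s_{k+1} = s_{k-1} − q_k·s_k, t_{k+1} = t_{k-1} − q_k·t_k, so r_k = a·s_k + b·t_k at every step:
  q = 1: r = 140, s = 1 − 1·0 = 1, t = 0 − 1·1 = -1  (check: 451·1 + 311·(-1) = 140)
  q = 2: r = 31, s = 0 − 2·1 = -2, t = 1 − 2·(-1) = 3  (check: 451·(-2) + 311·3 = 31)
  q = 4: r = 16, s = 1 − 4·(-2) = 9, t = -1 − 4·3 = -13  (check: 451·9 + 311·(-13) = 16)
  q = 1: r = 15, s = -2 − 1·9 = -11, t = 3 − 1·(-13) = 16  (check: 451·(-11) + 311·16 = 15)
  q = 1: r = 1, s = 9 − 1·(-11) = 20, t = -13 − 1·16 = -29  (check: 451·20 + 311·(-29) = 1)
The row with r = 1 (the gcd) gives the Bezout coefficients s = 20, t = -29.
Result: 451 · (20) + 311 · (-29) = 1.

gcd(451, 311) = 1; s = 20, t = -29 (check: 451·20 + 311·(-29) = 1).


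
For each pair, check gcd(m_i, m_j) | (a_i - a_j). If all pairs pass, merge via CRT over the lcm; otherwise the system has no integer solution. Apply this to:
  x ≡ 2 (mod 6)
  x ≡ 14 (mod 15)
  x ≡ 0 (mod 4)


Moduli 6, 15, 4 are not pairwise coprime, so CRT works modulo lcm(m_i) when all pairwise compatibility conditions hold.
Pairwise compatibility: gcd(m_i, m_j) must divide a_i - a_j for every pair.
Merge one congruence at a time:
  Start: x ≡ 2 (mod 6).
  Combine with x ≡ 14 (mod 15): gcd(6, 15) = 3; 14 - 2 = 12, which IS divisible by 3, so compatible.
    Write x = 2 + 6·t and substitute into x ≡ 14 (mod 15): 6·t ≡ 14 − 2 = 12 (mod 15).
    Divide the congruence (and modulus) by g = 3: 2·t ≡ 4 (mod 5).
    The inverse of 2 mod 5 is 3 (since 2·3 = 6 = 1·5 + 1), so t ≡ 3·4 = 12 ≡ 2 (mod 5).
    Then x = 2 + 6·2 = 14, valid modulo lcm(6, 15) = 30: x ≡ 14 (mod 30).
  Combine with x ≡ 0 (mod 4): gcd(30, 4) = 2; 0 - 14 = -14, which IS divisible by 2, so compatible.
    Write x = 14 + 30·t and substitute into x ≡ 0 (mod 4): 30·t ≡ 0 − 14 = -14 (mod 4).
    Divide the congruence (and modulus) by g = 2: 15·t ≡ -7 (mod 2).
    Reduce coefficients mod 2: 1·t ≡ 1 (mod 2).
    So t ≡ 1 (mod 2).
    Then x = 14 + 30·1 = 44, valid modulo lcm(30, 4) = 60: x ≡ 44 (mod 60).
Verify: 44 mod 6 = 2, 44 mod 15 = 14, 44 mod 4 = 0.

x ≡ 44 (mod 60).


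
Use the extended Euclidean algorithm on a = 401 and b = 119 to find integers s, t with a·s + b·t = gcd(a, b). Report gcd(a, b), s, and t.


Euclidean algorithm on (401, 119) — divide until remainder is 0:
  401 = 3 · 119 + 44
  119 = 2 · 44 + 31
  44 = 1 · 31 + 13
  31 = 2 · 13 + 5
  13 = 2 · 5 + 3
  5 = 1 · 3 + 2
  3 = 1 · 2 + 1
  2 = 2 · 1 + 0
gcd(401, 119) = 1.
Track Bezout coefficients alongside the remainders: start with r₀ = 401 = a·1 + b·0 (s = 1, t = 0) and r₁ = 119 = a·0 + b·1 (s = 0, t = 1); each new remainder r_{k+1} = r_{k-1} − q_k·r_k inherits s_{k+1} = s_{k-1} − q_k·s_k, t_{k+1} = t_{k-1} − q_k·t_k, so r_k = a·s_k + b·t_k at every step:
  q = 3: r = 44, s = 1 − 3·0 = 1, t = 0 − 3·1 = -3  (check: 401·1 + 119·(-3) = 44)
  q = 2: r = 31, s = 0 − 2·1 = -2, t = 1 − 2·(-3) = 7  (check: 401·(-2) + 119·7 = 31)
  q = 1: r = 13, s = 1 − 1·(-2) = 3, t = -3 − 1·7 = -10  (check: 401·3 + 119·(-10) = 13)
  q = 2: r = 5, s = -2 − 2·3 = -8, t = 7 − 2·(-10) = 27  (check: 401·(-8) + 119·27 = 5)
  q = 2: r = 3, s = 3 − 2·(-8) = 19, t = -10 − 2·27 = -64  (check: 401·19 + 119·(-64) = 3)
  q = 1: r = 2, s = -8 − 1·19 = -27, t = 27 − 1·(-64) = 91  (check: 401·(-27) + 119·91 = 2)
  q = 1: r = 1, s = 19 − 1·(-27) = 46, t = -64 − 1·91 = -155  (check: 401·46 + 119·(-155) = 1)
The row with r = 1 (the gcd) gives the Bezout coefficients s = 46, t = -155.
Result: 401 · (46) + 119 · (-155) = 1.

gcd(401, 119) = 1; s = 46, t = -155 (check: 401·46 + 119·(-155) = 1).


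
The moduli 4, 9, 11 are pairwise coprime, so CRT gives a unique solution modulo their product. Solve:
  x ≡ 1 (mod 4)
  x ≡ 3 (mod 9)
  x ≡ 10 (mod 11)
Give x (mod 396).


Moduli 4, 9, 11 are pairwise coprime; by CRT there is a unique solution modulo M = 4 · 9 · 11 = 396.
Solve pairwise, accumulating the modulus:
  Start with x ≡ 1 (mod 4).
  Combine with x ≡ 3 (mod 9): since gcd(4, 9) = 1, we get a unique residue mod 36.
    Write x = 1 + 4·t and substitute into x ≡ 3 (mod 9): 4·t ≡ 3 − 1 = 2 (mod 9).
    The inverse of 4 mod 9 is 7 (since 4·7 = 28 = 3·9 + 1), so t ≡ 7·2 = 14 ≡ 5 (mod 9).
    Then x = 1 + 4·5 = 21, valid modulo lcm(4, 9) = 36: x ≡ 21 (mod 36).
  Combine with x ≡ 10 (mod 11): since gcd(36, 11) = 1, we get a unique residue mod 396.
    Write x = 21 + 36·t and substitute into x ≡ 10 (mod 11): 36·t ≡ 10 − 21 = -11 (mod 11).
    Reduce coefficients mod 11: 3·t ≡ 0 (mod 11).
    The inverse of 3 mod 11 is 4 (since 3·4 = 12 = 1·11 + 1), so t ≡ 4·0 = 0 ≡ 0 (mod 11).
    Then x = 21 + 36·0 = 21, valid modulo lcm(36, 11) = 396: x ≡ 21 (mod 396).
Verify: 21 mod 4 = 1 ✓, 21 mod 9 = 3 ✓, 21 mod 11 = 10 ✓.

x ≡ 21 (mod 396).


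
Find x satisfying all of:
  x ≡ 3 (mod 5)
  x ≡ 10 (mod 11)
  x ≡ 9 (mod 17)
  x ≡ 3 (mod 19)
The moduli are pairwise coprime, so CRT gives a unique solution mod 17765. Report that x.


Product of moduli M = 5 · 11 · 17 · 19 = 17765.
Merge one congruence at a time:
  Start: x ≡ 3 (mod 5).
  Combine with x ≡ 10 (mod 11); new modulus lcm = 55.
    Write x = 3 + 5·t and substitute into x ≡ 10 (mod 11): 5·t ≡ 10 − 3 = 7 (mod 11).
    The inverse of 5 mod 11 is 9 (since 5·9 = 45 = 4·11 + 1), so t ≡ 9·7 = 63 ≡ 8 (mod 11).
    Then x = 3 + 5·8 = 43, valid modulo lcm(5, 11) = 55: x ≡ 43 (mod 55).
  Combine with x ≡ 9 (mod 17); new modulus lcm = 935.
    Write x = 43 + 55·t and substitute into x ≡ 9 (mod 17): 55·t ≡ 9 − 43 = -34 (mod 17).
    Reduce coefficients mod 17: 4·t ≡ 0 (mod 17).
    The inverse of 4 mod 17 is 13 (since 4·13 = 52 = 3·17 + 1), so t ≡ 13·0 = 0 ≡ 0 (mod 17).
    Then x = 43 + 55·0 = 43, valid modulo lcm(55, 17) = 935: x ≡ 43 (mod 935).
  Combine with x ≡ 3 (mod 19); new modulus lcm = 17765.
    Write x = 43 + 935·t and substitute into x ≡ 3 (mod 19): 935·t ≡ 3 − 43 = -40 (mod 19).
    Reduce coefficients mod 19: 4·t ≡ 17 (mod 19).
    The inverse of 4 mod 19 is 5 (since 4·5 = 20 = 1·19 + 1), so t ≡ 5·17 = 85 ≡ 9 (mod 19).
    Then x = 43 + 935·9 = 8458, valid modulo lcm(935, 19) = 17765: x ≡ 8458 (mod 17765).
Verify against each original: 8458 mod 5 = 3, 8458 mod 11 = 10, 8458 mod 17 = 9, 8458 mod 19 = 3.

x ≡ 8458 (mod 17765).


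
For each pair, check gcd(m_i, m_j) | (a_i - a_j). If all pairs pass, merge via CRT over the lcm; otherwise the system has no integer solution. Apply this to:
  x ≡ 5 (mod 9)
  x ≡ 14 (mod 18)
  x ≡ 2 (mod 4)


Moduli 9, 18, 4 are not pairwise coprime, so CRT works modulo lcm(m_i) when all pairwise compatibility conditions hold.
Pairwise compatibility: gcd(m_i, m_j) must divide a_i - a_j for every pair.
Merge one congruence at a time:
  Start: x ≡ 5 (mod 9).
  Combine with x ≡ 14 (mod 18): gcd(9, 18) = 9; 14 - 5 = 9, which IS divisible by 9, so compatible.
    Write x = 5 + 9·t and substitute into x ≡ 14 (mod 18): 9·t ≡ 14 − 5 = 9 (mod 18).
    Divide the congruence (and modulus) by g = 9: 1·t ≡ 1 (mod 2).
    So t ≡ 1 (mod 2).
    Then x = 5 + 9·1 = 14, valid modulo lcm(9, 18) = 18: x ≡ 14 (mod 18).
  Combine with x ≡ 2 (mod 4): gcd(18, 4) = 2; 2 - 14 = -12, which IS divisible by 2, so compatible.
    Write x = 14 + 18·t and substitute into x ≡ 2 (mod 4): 18·t ≡ 2 − 14 = -12 (mod 4).
    Divide the congruence (and modulus) by g = 2: 9·t ≡ -6 (mod 2).
    Reduce coefficients mod 2: 1·t ≡ 0 (mod 2).
    So t ≡ 0 (mod 2).
    Then x = 14 + 18·0 = 14, valid modulo lcm(18, 4) = 36: x ≡ 14 (mod 36).
Verify: 14 mod 9 = 5, 14 mod 18 = 14, 14 mod 4 = 2.

x ≡ 14 (mod 36).


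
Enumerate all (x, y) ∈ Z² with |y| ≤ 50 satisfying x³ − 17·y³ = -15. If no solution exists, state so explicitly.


The equation is x³ - 17y³ = -15. For fixed y, x³ = 17·y³ − 15, so a solution requires the RHS to be a perfect cube.
Strategy: iterate y from -50 to 50, compute RHS = 17·y³ − 15, and check whether it is a (positive or negative) perfect cube.
Check small values of y:
  y = 0: RHS = -15 is not a perfect cube.
  y = 1: RHS = 2 is not a perfect cube.
  y = -1: RHS = -32 is not a perfect cube.
  y = 2: RHS = 121 is not a perfect cube.
  y = -2: RHS = -151 is not a perfect cube.
  y = 3: RHS = 444 is not a perfect cube.
  y = -3: RHS = -474 is not a perfect cube.
Continuing the search up to |y| = 50 finds no solutions either.
No (x, y) in the scanned range satisfies the equation.

No integer solutions with |y| ≤ 50.


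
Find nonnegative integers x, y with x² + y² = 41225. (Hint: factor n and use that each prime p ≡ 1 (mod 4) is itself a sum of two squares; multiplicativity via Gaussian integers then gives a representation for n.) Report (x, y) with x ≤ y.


Step 1: Factor n = 41225 = 5^2 · 17 · 97.
Step 2: Check the mod-4 condition on each prime factor: 5 ≡ 1 (mod 4), exponent 2; 17 ≡ 1 (mod 4), exponent 1; 97 ≡ 1 (mod 4), exponent 1.
All primes ≡ 3 (mod 4) appear to even exponent (or don't appear), so by the two-squares theorem n IS expressible as a sum of two squares.
Step 3: Build a representation. Group n = k² · m with k = 5 and m = 17 · 97 = 1649 (a product of primes ≡ 1 (mod 4)); a representation of m scales to one of n via (k·x)² + (k·y)² = k²(x² + y²). Each prime p ≡ 1 (mod 4) is itself a sum of two squares; find a² by testing p − a² for a perfect square:
  17: 17 − 1² = 16 = 4² ⇒ 17 = 1² + 4².
  97: 97 − 1² = 96, 97 − 2² = 93, 97 − 3² = 88, 97 − 4² = 81 = 9² ⇒ 97 = 4² + 9².
  Combine using the Brahmagupta–Fibonacci identity (a² + b²)(c² + d²) = (ac − bd)² + (ad + bc)² = (ac + bd)² + (ad − bc)²:
  17 · 97 = 1649: from (1² + 4²)(4² + 9²), take (1·4 − 4·9, 1·9 + 4·4) = (4 − 36, 9 + 16) = (-32, 25); dropping signs (only squares matter) gives (32, 25); check 32² + 25² = 1024 + 625 = 1649 ✓.
  Scale by k = 5: (5·32, 5·25) = (160, 125).
Step 4: Order so x ≤ y and verify: 125² + 160² = 15625 + 25600 = 41225 = n. ✓

n = 41225 = 125² + 160² (one valid representation with x ≤ y).


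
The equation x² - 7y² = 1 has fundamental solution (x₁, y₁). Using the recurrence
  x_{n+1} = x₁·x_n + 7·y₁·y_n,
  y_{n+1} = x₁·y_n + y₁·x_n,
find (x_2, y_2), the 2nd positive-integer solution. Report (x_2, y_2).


Step 1: Find the fundamental solution (x₁, y₁) of x² - 7y² = 1.
  Expand √7 as a continued fraction. a₀ = ⌊√7⌋ = 2; iterate m_{k+1} = d_k·a_k − m_k, d_{k+1} = (7 − m_{k+1}²)/d_k, a_{k+1} = ⌊(a₀ + m_{k+1})/d_{k+1}⌋ (starting m₀ = 0, d₀ = 1), with convergents p_k = a_k·p_{k-1} + p_{k-2}, q_k = a_k·q_{k-1} + q_{k-2} (p₋₁ = 1, q₋₁ = 0):
  k = 0: a₀ = 2; p₀/q₀ = 2/1; p₀² − 7·q₀² = 4 − 7 = -3.
  k = 1: m = 2, d = 3, a = ⌊(2 + 2)/3⌋ = 1; p/q = (1·2 + 1)/(1·1 + 0) = 3/1; p² − 7·q² = 9 − 7 = 2.
  k = 2: m = 1, d = 2, a = ⌊(2 + 1)/2⌋ = 1; p/q = (1·3 + 2)/(1·1 + 1) = 5/2; p² − 7·q² = 25 − 28 = -3.
  k = 3: m = 1, d = 3, a = ⌊(2 + 1)/3⌋ = 1; p/q = (1·5 + 3)/(1·2 + 1) = 8/3; p² − 7·q² = 64 − 63 = 1.
  The first convergent with p² − 7·q² = 1 gives the fundamental solution (x₁, y₁) = (8, 3).
Step 2: Apply the recurrence (x_{n+1}, y_{n+1}) = (x₁x_n + 7y₁y_n, x₁y_n + y₁x_n) repeatedly.
  From (x_1, y_1) = (8, 3): x_2 = 8·8 + 7·3·3 = 127; y_2 = 8·3 + 3·8 = 48.
Step 3: Verify x_2² - 7·y_2² = 16129 - 16128 = 1 (should be 1). ✓

(x_1, y_1) = (8, 3); (x_2, y_2) = (127, 48).


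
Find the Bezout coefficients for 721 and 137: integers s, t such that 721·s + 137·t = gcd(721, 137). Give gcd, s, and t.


Euclidean algorithm on (721, 137) — divide until remainder is 0:
  721 = 5 · 137 + 36
  137 = 3 · 36 + 29
  36 = 1 · 29 + 7
  29 = 4 · 7 + 1
  7 = 7 · 1 + 0
gcd(721, 137) = 1.
Track Bezout coefficients alongside the remainders: start with r₀ = 721 = a·1 + b·0 (s = 1, t = 0) and r₁ = 137 = a·0 + b·1 (s = 0, t = 1); each new remainder r_{k+1} = r_{k-1} − q_k·r_k inherits s_{k+1} = s_{k-1} − q_k·s_k, t_{k+1} = t_{k-1} − q_k·t_k, so r_k = a·s_k + b·t_k at every step:
  q = 5: r = 36, s = 1 − 5·0 = 1, t = 0 − 5·1 = -5  (check: 721·1 + 137·(-5) = 36)
  q = 3: r = 29, s = 0 − 3·1 = -3, t = 1 − 3·(-5) = 16  (check: 721·(-3) + 137·16 = 29)
  q = 1: r = 7, s = 1 − 1·(-3) = 4, t = -5 − 1·16 = -21  (check: 721·4 + 137·(-21) = 7)
  q = 4: r = 1, s = -3 − 4·4 = -19, t = 16 − 4·(-21) = 100  (check: 721·(-19) + 137·100 = 1)
The row with r = 1 (the gcd) gives the Bezout coefficients s = -19, t = 100.
Result: 721 · (-19) + 137 · (100) = 1.

gcd(721, 137) = 1; s = -19, t = 100 (check: 721·(-19) + 137·100 = 1).


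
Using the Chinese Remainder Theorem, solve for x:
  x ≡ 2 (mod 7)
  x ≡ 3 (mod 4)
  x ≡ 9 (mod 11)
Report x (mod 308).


Moduli 7, 4, 11 are pairwise coprime; by CRT there is a unique solution modulo M = 7 · 4 · 11 = 308.
Solve pairwise, accumulating the modulus:
  Start with x ≡ 2 (mod 7).
  Combine with x ≡ 3 (mod 4): since gcd(7, 4) = 1, we get a unique residue mod 28.
    Write x = 2 + 7·t and substitute into x ≡ 3 (mod 4): 7·t ≡ 3 − 2 = 1 (mod 4).
    Reduce coefficients mod 4: 3·t ≡ 1 (mod 4).
    The inverse of 3 mod 4 is 3 (since 3·3 = 9 = 2·4 + 1), so t ≡ 3·1 = 3 ≡ 3 (mod 4).
    Then x = 2 + 7·3 = 23, valid modulo lcm(7, 4) = 28: x ≡ 23 (mod 28).
  Combine with x ≡ 9 (mod 11): since gcd(28, 11) = 1, we get a unique residue mod 308.
    Write x = 23 + 28·t and substitute into x ≡ 9 (mod 11): 28·t ≡ 9 − 23 = -14 (mod 11).
    Reduce coefficients mod 11: 6·t ≡ 8 (mod 11).
    The inverse of 6 mod 11 is 2 (since 6·2 = 12 = 1·11 + 1), so t ≡ 2·8 = 16 ≡ 5 (mod 11).
    Then x = 23 + 28·5 = 163, valid modulo lcm(28, 11) = 308: x ≡ 163 (mod 308).
Verify: 163 mod 7 = 2 ✓, 163 mod 4 = 3 ✓, 163 mod 11 = 9 ✓.

x ≡ 163 (mod 308).


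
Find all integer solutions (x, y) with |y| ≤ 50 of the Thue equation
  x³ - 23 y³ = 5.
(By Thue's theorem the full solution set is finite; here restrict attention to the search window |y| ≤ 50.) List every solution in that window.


The equation is x³ - 23y³ = 5. For fixed y, x³ = 23·y³ + 5, so a solution requires the RHS to be a perfect cube.
Strategy: iterate y from -50 to 50, compute RHS = 23·y³ + 5, and check whether it is a (positive or negative) perfect cube.
Check small values of y:
  y = 0: RHS = 5 is not a perfect cube.
  y = 1: RHS = 28 is not a perfect cube.
  y = -1: RHS = -18 is not a perfect cube.
  y = 2: RHS = 189 is not a perfect cube.
  y = -2: RHS = -179 is not a perfect cube.
  y = 3: RHS = 626 is not a perfect cube.
  y = -3: RHS = -616 is not a perfect cube.
Continuing the search up to |y| = 50 finds no solutions either.
No (x, y) in the scanned range satisfies the equation.

No integer solutions with |y| ≤ 50.


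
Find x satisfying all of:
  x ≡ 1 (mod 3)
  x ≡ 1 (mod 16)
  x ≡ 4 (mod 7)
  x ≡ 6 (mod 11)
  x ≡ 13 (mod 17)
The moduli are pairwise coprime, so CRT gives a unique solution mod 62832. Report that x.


Product of moduli M = 3 · 16 · 7 · 11 · 17 = 62832.
Merge one congruence at a time:
  Start: x ≡ 1 (mod 3).
  Combine with x ≡ 1 (mod 16); new modulus lcm = 48.
    Write x = 1 + 3·t and substitute into x ≡ 1 (mod 16): 3·t ≡ 1 − 1 = 0 (mod 16).
    The inverse of 3 mod 16 is 11 (since 3·11 = 33 = 2·16 + 1), so t ≡ 11·0 = 0 ≡ 0 (mod 16).
    Then x = 1 + 3·0 = 1, valid modulo lcm(3, 16) = 48: x ≡ 1 (mod 48).
  Combine with x ≡ 4 (mod 7); new modulus lcm = 336.
    Write x = 1 + 48·t and substitute into x ≡ 4 (mod 7): 48·t ≡ 4 − 1 = 3 (mod 7).
    Reduce coefficients mod 7: 6·t ≡ 3 (mod 7).
    The inverse of 6 mod 7 is 6 (since 6·6 = 36 = 5·7 + 1), so t ≡ 6·3 = 18 ≡ 4 (mod 7).
    Then x = 1 + 48·4 = 193, valid modulo lcm(48, 7) = 336: x ≡ 193 (mod 336).
  Combine with x ≡ 6 (mod 11); new modulus lcm = 3696.
    Write x = 193 + 336·t and substitute into x ≡ 6 (mod 11): 336·t ≡ 6 − 193 = -187 (mod 11).
    Reduce coefficients mod 11: 6·t ≡ 0 (mod 11).
    The inverse of 6 mod 11 is 2 (since 6·2 = 12 = 1·11 + 1), so t ≡ 2·0 = 0 ≡ 0 (mod 11).
    Then x = 193 + 336·0 = 193, valid modulo lcm(336, 11) = 3696: x ≡ 193 (mod 3696).
  Combine with x ≡ 13 (mod 17); new modulus lcm = 62832.
    Write x = 193 + 3696·t and substitute into x ≡ 13 (mod 17): 3696·t ≡ 13 − 193 = -180 (mod 17).
    Reduce coefficients mod 17: 7·t ≡ 7 (mod 17).
    The inverse of 7 mod 17 is 5 (since 7·5 = 35 = 2·17 + 1), so t ≡ 5·7 = 35 ≡ 1 (mod 17).
    Then x = 193 + 3696·1 = 3889, valid modulo lcm(3696, 17) = 62832: x ≡ 3889 (mod 62832).
Verify against each original: 3889 mod 3 = 1, 3889 mod 16 = 1, 3889 mod 7 = 4, 3889 mod 11 = 6, 3889 mod 17 = 13.

x ≡ 3889 (mod 62832).


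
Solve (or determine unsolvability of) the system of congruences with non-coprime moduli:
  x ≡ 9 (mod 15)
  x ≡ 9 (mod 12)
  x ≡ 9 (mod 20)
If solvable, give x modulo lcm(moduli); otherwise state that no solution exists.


Moduli 15, 12, 20 are not pairwise coprime, so CRT works modulo lcm(m_i) when all pairwise compatibility conditions hold.
Pairwise compatibility: gcd(m_i, m_j) must divide a_i - a_j for every pair.
Merge one congruence at a time:
  Start: x ≡ 9 (mod 15).
  Combine with x ≡ 9 (mod 12): gcd(15, 12) = 3; 9 - 9 = 0, which IS divisible by 3, so compatible.
    Write x = 9 + 15·t and substitute into x ≡ 9 (mod 12): 15·t ≡ 9 − 9 = 0 (mod 12).
    Divide the congruence (and modulus) by g = 3: 5·t ≡ 0 (mod 4).
    Reduce coefficients mod 4: 1·t ≡ 0 (mod 4).
    So t ≡ 0 (mod 4).
    Then x = 9 + 15·0 = 9, valid modulo lcm(15, 12) = 60: x ≡ 9 (mod 60).
  Combine with x ≡ 9 (mod 20): gcd(60, 20) = 20; 9 - 9 = 0, which IS divisible by 20, so compatible.
    Write x = 9 + 60·t and substitute into x ≡ 9 (mod 20): 60·t ≡ 9 − 9 = 0 (mod 20).
    Divide the congruence (and modulus) by g = 20: 3·t ≡ 0 (mod 1).
    Modulo 1 every t works; take t = 0.
    Then x = 9 + 60·0 = 9, valid modulo lcm(60, 20) = 60: x ≡ 9 (mod 60).
Verify: 9 mod 15 = 9, 9 mod 12 = 9, 9 mod 20 = 9.

x ≡ 9 (mod 60).


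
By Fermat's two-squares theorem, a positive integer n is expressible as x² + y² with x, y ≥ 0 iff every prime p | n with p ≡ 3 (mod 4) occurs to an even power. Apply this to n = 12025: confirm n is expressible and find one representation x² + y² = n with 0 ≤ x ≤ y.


Step 1: Factor n = 12025 = 5^2 · 13 · 37.
Step 2: Check the mod-4 condition on each prime factor: 5 ≡ 1 (mod 4), exponent 2; 13 ≡ 1 (mod 4), exponent 1; 37 ≡ 1 (mod 4), exponent 1.
All primes ≡ 3 (mod 4) appear to even exponent (or don't appear), so by the two-squares theorem n IS expressible as a sum of two squares.
Step 3: Build a representation. Group n = k² · m with k = 5 and m = 13 · 37 = 481 (a product of primes ≡ 1 (mod 4)); a representation of m scales to one of n via (k·x)² + (k·y)² = k²(x² + y²). Each prime p ≡ 1 (mod 4) is itself a sum of two squares; find a² by testing p − a² for a perfect square:
  13: 13 − 1² = 12, 13 − 2² = 9 = 3² ⇒ 13 = 2² + 3².
  37: 37 − 1² = 36 = 6² ⇒ 37 = 1² + 6².
  Combine using the Brahmagupta–Fibonacci identity (a² + b²)(c² + d²) = (ac − bd)² + (ad + bc)² = (ac + bd)² + (ad − bc)²:
  13 · 37 = 481: from (2² + 3²)(1² + 6²), take (2·1 − 3·6, 2·6 + 3·1) = (2 − 18, 12 + 3) = (-16, 15); dropping signs (only squares matter) gives (16, 15); check 16² + 15² = 256 + 225 = 481 ✓.
  Scale by k = 5: (5·16, 5·15) = (80, 75).
Step 4: Order so x ≤ y and verify: 75² + 80² = 5625 + 6400 = 12025 = n. ✓

n = 12025 = 75² + 80² (one valid representation with x ≤ y).


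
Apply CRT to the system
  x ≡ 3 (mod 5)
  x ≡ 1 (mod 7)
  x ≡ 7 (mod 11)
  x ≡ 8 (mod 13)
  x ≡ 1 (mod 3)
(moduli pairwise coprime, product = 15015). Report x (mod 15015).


Product of moduli M = 5 · 7 · 11 · 13 · 3 = 15015.
Merge one congruence at a time:
  Start: x ≡ 3 (mod 5).
  Combine with x ≡ 1 (mod 7); new modulus lcm = 35.
    Write x = 3 + 5·t and substitute into x ≡ 1 (mod 7): 5·t ≡ 1 − 3 = -2 (mod 7).
    Reduce coefficients mod 7: 5·t ≡ 5 (mod 7).
    The inverse of 5 mod 7 is 3 (since 5·3 = 15 = 2·7 + 1), so t ≡ 3·5 = 15 ≡ 1 (mod 7).
    Then x = 3 + 5·1 = 8, valid modulo lcm(5, 7) = 35: x ≡ 8 (mod 35).
  Combine with x ≡ 7 (mod 11); new modulus lcm = 385.
    Write x = 8 + 35·t and substitute into x ≡ 7 (mod 11): 35·t ≡ 7 − 8 = -1 (mod 11).
    Reduce coefficients mod 11: 2·t ≡ 10 (mod 11).
    The inverse of 2 mod 11 is 6 (since 2·6 = 12 = 1·11 + 1), so t ≡ 6·10 = 60 ≡ 5 (mod 11).
    Then x = 8 + 35·5 = 183, valid modulo lcm(35, 11) = 385: x ≡ 183 (mod 385).
  Combine with x ≡ 8 (mod 13); new modulus lcm = 5005.
    Write x = 183 + 385·t and substitute into x ≡ 8 (mod 13): 385·t ≡ 8 − 183 = -175 (mod 13).
    Reduce coefficients mod 13: 8·t ≡ 7 (mod 13).
    The inverse of 8 mod 13 is 5 (since 8·5 = 40 = 3·13 + 1), so t ≡ 5·7 = 35 ≡ 9 (mod 13).
    Then x = 183 + 385·9 = 3648, valid modulo lcm(385, 13) = 5005: x ≡ 3648 (mod 5005).
  Combine with x ≡ 1 (mod 3); new modulus lcm = 15015.
    Write x = 3648 + 5005·t and substitute into x ≡ 1 (mod 3): 5005·t ≡ 1 − 3648 = -3647 (mod 3).
    Reduce coefficients mod 3: 1·t ≡ 1 (mod 3).
    So t ≡ 1 (mod 3).
    Then x = 3648 + 5005·1 = 8653, valid modulo lcm(5005, 3) = 15015: x ≡ 8653 (mod 15015).
Verify against each original: 8653 mod 5 = 3, 8653 mod 7 = 1, 8653 mod 11 = 7, 8653 mod 13 = 8, 8653 mod 3 = 1.

x ≡ 8653 (mod 15015).


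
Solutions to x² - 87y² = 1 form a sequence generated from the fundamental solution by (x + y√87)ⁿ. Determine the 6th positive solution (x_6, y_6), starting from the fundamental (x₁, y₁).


Step 1: Find the fundamental solution (x₁, y₁) of x² - 87y² = 1.
  Expand √87 as a continued fraction. a₀ = ⌊√87⌋ = 9; iterate m_{k+1} = d_k·a_k − m_k, d_{k+1} = (87 − m_{k+1}²)/d_k, a_{k+1} = ⌊(a₀ + m_{k+1})/d_{k+1}⌋ (starting m₀ = 0, d₀ = 1), with convergents p_k = a_k·p_{k-1} + p_{k-2}, q_k = a_k·q_{k-1} + q_{k-2} (p₋₁ = 1, q₋₁ = 0):
  k = 0: a₀ = 9; p₀/q₀ = 9/1; p₀² − 87·q₀² = 81 − 87 = -6.
  k = 1: m = 9, d = 6, a = ⌊(9 + 9)/6⌋ = 3; p/q = (3·9 + 1)/(3·1 + 0) = 28/3; p² − 87·q² = 784 − 783 = 1.
  The first convergent with p² − 87·q² = 1 gives the fundamental solution (x₁, y₁) = (28, 3).
Step 2: Apply the recurrence (x_{n+1}, y_{n+1}) = (x₁x_n + 87y₁y_n, x₁y_n + y₁x_n) repeatedly.
  From (x_1, y_1) = (28, 3): x_2 = 28·28 + 87·3·3 = 1567; y_2 = 28·3 + 3·28 = 168.
  From (x_2, y_2) = (1567, 168): x_3 = 28·1567 + 87·3·168 = 87724; y_3 = 28·168 + 3·1567 = 9405.
  From (x_3, y_3) = (87724, 9405): x_4 = 28·87724 + 87·3·9405 = 4910977; y_4 = 28·9405 + 3·87724 = 526512.
  From (x_4, y_4) = (4910977, 526512): x_5 = 28·4910977 + 87·3·526512 = 274926988; y_5 = 28·526512 + 3·4910977 = 29475267.
  From (x_5, y_5) = (274926988, 29475267): x_6 = 28·274926988 + 87·3·29475267 = 15391000351; y_6 = 28·29475267 + 3·274926988 = 1650088440.
Step 3: Verify x_6² - 87·y_6² = 236882891804482123201 - 236882891804482123200 = 1 (should be 1). ✓

(x_1, y_1) = (28, 3); (x_6, y_6) = (15391000351, 1650088440).


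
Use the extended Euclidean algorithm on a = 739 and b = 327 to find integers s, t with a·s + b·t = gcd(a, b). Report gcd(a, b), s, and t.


Euclidean algorithm on (739, 327) — divide until remainder is 0:
  739 = 2 · 327 + 85
  327 = 3 · 85 + 72
  85 = 1 · 72 + 13
  72 = 5 · 13 + 7
  13 = 1 · 7 + 6
  7 = 1 · 6 + 1
  6 = 6 · 1 + 0
gcd(739, 327) = 1.
Track Bezout coefficients alongside the remainders: start with r₀ = 739 = a·1 + b·0 (s = 1, t = 0) and r₁ = 327 = a·0 + b·1 (s = 0, t = 1); each new remainder r_{k+1} = r_{k-1} − q_k·r_k inherits s_{k+1} = s_{k-1} − q_k·s_k, t_{k+1} = t_{k-1} − q_k·t_k, so r_k = a·s_k + b·t_k at every step:
  q = 2: r = 85, s = 1 − 2·0 = 1, t = 0 − 2·1 = -2  (check: 739·1 + 327·(-2) = 85)
  q = 3: r = 72, s = 0 − 3·1 = -3, t = 1 − 3·(-2) = 7  (check: 739·(-3) + 327·7 = 72)
  q = 1: r = 13, s = 1 − 1·(-3) = 4, t = -2 − 1·7 = -9  (check: 739·4 + 327·(-9) = 13)
  q = 5: r = 7, s = -3 − 5·4 = -23, t = 7 − 5·(-9) = 52  (check: 739·(-23) + 327·52 = 7)
  q = 1: r = 6, s = 4 − 1·(-23) = 27, t = -9 − 1·52 = -61  (check: 739·27 + 327·(-61) = 6)
  q = 1: r = 1, s = -23 − 1·27 = -50, t = 52 − 1·(-61) = 113  (check: 739·(-50) + 327·113 = 1)
The row with r = 1 (the gcd) gives the Bezout coefficients s = -50, t = 113.
Result: 739 · (-50) + 327 · (113) = 1.

gcd(739, 327) = 1; s = -50, t = 113 (check: 739·(-50) + 327·113 = 1).


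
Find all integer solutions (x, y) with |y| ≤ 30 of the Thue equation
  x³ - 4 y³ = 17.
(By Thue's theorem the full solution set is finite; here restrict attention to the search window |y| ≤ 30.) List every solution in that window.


The equation is x³ - 4y³ = 17. For fixed y, x³ = 4·y³ + 17, so a solution requires the RHS to be a perfect cube.
Strategy: iterate y from -30 to 30, compute RHS = 4·y³ + 17, and check whether it is a (positive or negative) perfect cube.
Check small values of y:
  y = 0: RHS = 17 is not a perfect cube.
  y = 1: RHS = 21 is not a perfect cube.
  y = -1: RHS = 13 is not a perfect cube.
  y = 2: RHS = 49 is not a perfect cube.
  y = -2: RHS = -15 is not a perfect cube.
  y = 3: RHS = 125 = (5)³ ⇒ x = 5 works.
  y = -3: RHS = -91 is not a perfect cube.
Continuing the search up to |y| = 30 finds no further solutions beyond those listed.
Collected solutions: (5, 3).

Solutions (with |y| ≤ 30): (5, 3).


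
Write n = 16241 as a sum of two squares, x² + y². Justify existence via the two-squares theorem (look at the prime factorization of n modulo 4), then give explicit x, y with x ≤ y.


Step 1: Factor n = 16241 = 109 · 149.
Step 2: Check the mod-4 condition on each prime factor: 109 ≡ 1 (mod 4), exponent 1; 149 ≡ 1 (mod 4), exponent 1.
All primes ≡ 3 (mod 4) appear to even exponent (or don't appear), so by the two-squares theorem n IS expressible as a sum of two squares.
Step 3: Build a representation. Here n = 109 · 149 is a product of primes ≡ 1 (mod 4). Each prime p ≡ 1 (mod 4) is itself a sum of two squares; find a² by testing p − a² for a perfect square:
  109: 109 − 1² = 108, 109 − 2² = 105, 109 − 3² = 100 = 10² ⇒ 109 = 3² + 10².
  149: 149 − 1² = 148, 149 − 2² = 145, 149 − 3² = 140, 149 − 4² = 133, 149 − 5² = 124, 149 − 6² = 113, 149 − 7² = 100 = 10² ⇒ 149 = 7² + 10².
  Combine using the Brahmagupta–Fibonacci identity (a² + b²)(c² + d²) = (ac − bd)² + (ad + bc)² = (ac + bd)² + (ad − bc)²:
  109 · 149 = 16241: from (3² + 10²)(7² + 10²), take (3·7 − 10·10, 3·10 + 10·7) = (21 − 100, 30 + 70) = (-79, 100); dropping signs (only squares matter) gives (79, 100); check 79² + 100² = 6241 + 10000 = 16241 ✓.
Step 4: Order so x ≤ y and verify: 79² + 100² = 6241 + 10000 = 16241 = n. ✓

n = 16241 = 79² + 100² (one valid representation with x ≤ y).


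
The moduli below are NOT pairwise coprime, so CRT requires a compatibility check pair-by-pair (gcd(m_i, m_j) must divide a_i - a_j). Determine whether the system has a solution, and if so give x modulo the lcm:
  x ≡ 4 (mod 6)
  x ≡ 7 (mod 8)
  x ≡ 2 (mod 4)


Moduli 6, 8, 4 are not pairwise coprime, so CRT works modulo lcm(m_i) when all pairwise compatibility conditions hold.
Pairwise compatibility: gcd(m_i, m_j) must divide a_i - a_j for every pair.
Merge one congruence at a time:
  Start: x ≡ 4 (mod 6).
  Combine with x ≡ 7 (mod 8): gcd(6, 8) = 2, and 7 - 4 = 3 is NOT divisible by 2.
    ⇒ system is inconsistent (no integer solution).

No solution (the system is inconsistent).


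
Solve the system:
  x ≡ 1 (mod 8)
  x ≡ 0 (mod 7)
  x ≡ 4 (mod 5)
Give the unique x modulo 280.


Moduli 8, 7, 5 are pairwise coprime; by CRT there is a unique solution modulo M = 8 · 7 · 5 = 280.
Solve pairwise, accumulating the modulus:
  Start with x ≡ 1 (mod 8).
  Combine with x ≡ 0 (mod 7): since gcd(8, 7) = 1, we get a unique residue mod 56.
    Write x = 1 + 8·t and substitute into x ≡ 0 (mod 7): 8·t ≡ 0 − 1 = -1 (mod 7).
    Reduce coefficients mod 7: 1·t ≡ 6 (mod 7).
    So t ≡ 6 (mod 7).
    Then x = 1 + 8·6 = 49, valid modulo lcm(8, 7) = 56: x ≡ 49 (mod 56).
  Combine with x ≡ 4 (mod 5): since gcd(56, 5) = 1, we get a unique residue mod 280.
    Write x = 49 + 56·t and substitute into x ≡ 4 (mod 5): 56·t ≡ 4 − 49 = -45 (mod 5).
    Reduce coefficients mod 5: 1·t ≡ 0 (mod 5).
    So t ≡ 0 (mod 5).
    Then x = 49 + 56·0 = 49, valid modulo lcm(56, 5) = 280: x ≡ 49 (mod 280).
Verify: 49 mod 8 = 1 ✓, 49 mod 7 = 0 ✓, 49 mod 5 = 4 ✓.

x ≡ 49 (mod 280).


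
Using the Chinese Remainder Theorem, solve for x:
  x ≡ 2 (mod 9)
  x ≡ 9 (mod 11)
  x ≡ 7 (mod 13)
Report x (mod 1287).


Moduli 9, 11, 13 are pairwise coprime; by CRT there is a unique solution modulo M = 9 · 11 · 13 = 1287.
Solve pairwise, accumulating the modulus:
  Start with x ≡ 2 (mod 9).
  Combine with x ≡ 9 (mod 11): since gcd(9, 11) = 1, we get a unique residue mod 99.
    Write x = 2 + 9·t and substitute into x ≡ 9 (mod 11): 9·t ≡ 9 − 2 = 7 (mod 11).
    The inverse of 9 mod 11 is 5 (since 9·5 = 45 = 4·11 + 1), so t ≡ 5·7 = 35 ≡ 2 (mod 11).
    Then x = 2 + 9·2 = 20, valid modulo lcm(9, 11) = 99: x ≡ 20 (mod 99).
  Combine with x ≡ 7 (mod 13): since gcd(99, 13) = 1, we get a unique residue mod 1287.
    Write x = 20 + 99·t and substitute into x ≡ 7 (mod 13): 99·t ≡ 7 − 20 = -13 (mod 13).
    Reduce coefficients mod 13: 8·t ≡ 0 (mod 13).
    The inverse of 8 mod 13 is 5 (since 8·5 = 40 = 3·13 + 1), so t ≡ 5·0 = 0 ≡ 0 (mod 13).
    Then x = 20 + 99·0 = 20, valid modulo lcm(99, 13) = 1287: x ≡ 20 (mod 1287).
Verify: 20 mod 9 = 2 ✓, 20 mod 11 = 9 ✓, 20 mod 13 = 7 ✓.

x ≡ 20 (mod 1287).


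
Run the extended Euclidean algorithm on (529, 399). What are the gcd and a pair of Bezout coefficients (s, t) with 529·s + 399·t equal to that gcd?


Euclidean algorithm on (529, 399) — divide until remainder is 0:
  529 = 1 · 399 + 130
  399 = 3 · 130 + 9
  130 = 14 · 9 + 4
  9 = 2 · 4 + 1
  4 = 4 · 1 + 0
gcd(529, 399) = 1.
Track Bezout coefficients alongside the remainders: start with r₀ = 529 = a·1 + b·0 (s = 1, t = 0) and r₁ = 399 = a·0 + b·1 (s = 0, t = 1); each new remainder r_{k+1} = r_{k-1} − q_k·r_k inherits s_{k+1} = s_{k-1} − q_k·s_k, t_{k+1} = t_{k-1} − q_k·t_k, so r_k = a·s_k + b·t_k at every step:
  q = 1: r = 130, s = 1 − 1·0 = 1, t = 0 − 1·1 = -1  (check: 529·1 + 399·(-1) = 130)
  q = 3: r = 9, s = 0 − 3·1 = -3, t = 1 − 3·(-1) = 4  (check: 529·(-3) + 399·4 = 9)
  q = 14: r = 4, s = 1 − 14·(-3) = 43, t = -1 − 14·4 = -57  (check: 529·43 + 399·(-57) = 4)
  q = 2: r = 1, s = -3 − 2·43 = -89, t = 4 − 2·(-57) = 118  (check: 529·(-89) + 399·118 = 1)
The row with r = 1 (the gcd) gives the Bezout coefficients s = -89, t = 118.
Result: 529 · (-89) + 399 · (118) = 1.

gcd(529, 399) = 1; s = -89, t = 118 (check: 529·(-89) + 399·118 = 1).


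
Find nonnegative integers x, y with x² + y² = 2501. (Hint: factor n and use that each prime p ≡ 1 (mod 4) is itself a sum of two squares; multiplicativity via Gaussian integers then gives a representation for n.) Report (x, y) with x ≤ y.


Step 1: Factor n = 2501 = 41 · 61.
Step 2: Check the mod-4 condition on each prime factor: 41 ≡ 1 (mod 4), exponent 1; 61 ≡ 1 (mod 4), exponent 1.
All primes ≡ 3 (mod 4) appear to even exponent (or don't appear), so by the two-squares theorem n IS expressible as a sum of two squares.
Step 3: Build a representation. Here n = 41 · 61 is a product of primes ≡ 1 (mod 4). Each prime p ≡ 1 (mod 4) is itself a sum of two squares; find a² by testing p − a² for a perfect square:
  41: 41 − 1² = 40, 41 − 2² = 37, 41 − 3² = 32, 41 − 4² = 25 = 5² ⇒ 41 = 4² + 5².
  61: 61 − 1² = 60, 61 − 2² = 57, 61 − 3² = 52, 61 − 4² = 45, 61 − 5² = 36 = 6² ⇒ 61 = 5² + 6².
  Combine using the Brahmagupta–Fibonacci identity (a² + b²)(c² + d²) = (ac − bd)² + (ad + bc)² = (ac + bd)² + (ad − bc)²:
  41 · 61 = 2501: from (4² + 5²)(5² + 6²), take (4·5 − 5·6, 4·6 + 5·5) = (20 − 30, 24 + 25) = (-10, 49); dropping signs (only squares matter) gives (10, 49); check 10² + 49² = 100 + 2401 = 2501 ✓.
Step 4: Order so x ≤ y and verify: 10² + 49² = 100 + 2401 = 2501 = n. ✓

n = 2501 = 10² + 49² (one valid representation with x ≤ y).
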